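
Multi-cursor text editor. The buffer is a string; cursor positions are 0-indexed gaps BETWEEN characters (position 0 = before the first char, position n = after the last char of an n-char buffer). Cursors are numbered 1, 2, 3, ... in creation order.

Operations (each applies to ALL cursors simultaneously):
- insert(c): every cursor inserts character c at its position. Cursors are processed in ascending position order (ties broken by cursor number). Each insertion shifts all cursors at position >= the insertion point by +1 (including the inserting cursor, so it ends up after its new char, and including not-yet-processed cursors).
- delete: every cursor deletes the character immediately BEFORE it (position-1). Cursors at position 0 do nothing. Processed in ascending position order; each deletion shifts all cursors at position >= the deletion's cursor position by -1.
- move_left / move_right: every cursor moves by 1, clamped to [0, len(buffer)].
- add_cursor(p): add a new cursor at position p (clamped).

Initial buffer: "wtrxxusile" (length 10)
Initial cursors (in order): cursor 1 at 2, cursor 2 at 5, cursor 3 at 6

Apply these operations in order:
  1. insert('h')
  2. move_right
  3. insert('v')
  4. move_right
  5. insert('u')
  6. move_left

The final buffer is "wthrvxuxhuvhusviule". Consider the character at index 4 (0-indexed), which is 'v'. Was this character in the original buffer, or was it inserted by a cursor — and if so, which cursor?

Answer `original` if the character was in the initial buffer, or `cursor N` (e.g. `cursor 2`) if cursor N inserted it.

Answer: cursor 1

Derivation:
After op 1 (insert('h')): buffer="wthrxxhuhsile" (len 13), cursors c1@3 c2@7 c3@9, authorship ..1...2.3....
After op 2 (move_right): buffer="wthrxxhuhsile" (len 13), cursors c1@4 c2@8 c3@10, authorship ..1...2.3....
After op 3 (insert('v')): buffer="wthrvxxhuvhsvile" (len 16), cursors c1@5 c2@10 c3@13, authorship ..1.1..2.23.3...
After op 4 (move_right): buffer="wthrvxxhuvhsvile" (len 16), cursors c1@6 c2@11 c3@14, authorship ..1.1..2.23.3...
After op 5 (insert('u')): buffer="wthrvxuxhuvhusviule" (len 19), cursors c1@7 c2@13 c3@17, authorship ..1.1.1.2.232.3.3..
After op 6 (move_left): buffer="wthrvxuxhuvhusviule" (len 19), cursors c1@6 c2@12 c3@16, authorship ..1.1.1.2.232.3.3..
Authorship (.=original, N=cursor N): . . 1 . 1 . 1 . 2 . 2 3 2 . 3 . 3 . .
Index 4: author = 1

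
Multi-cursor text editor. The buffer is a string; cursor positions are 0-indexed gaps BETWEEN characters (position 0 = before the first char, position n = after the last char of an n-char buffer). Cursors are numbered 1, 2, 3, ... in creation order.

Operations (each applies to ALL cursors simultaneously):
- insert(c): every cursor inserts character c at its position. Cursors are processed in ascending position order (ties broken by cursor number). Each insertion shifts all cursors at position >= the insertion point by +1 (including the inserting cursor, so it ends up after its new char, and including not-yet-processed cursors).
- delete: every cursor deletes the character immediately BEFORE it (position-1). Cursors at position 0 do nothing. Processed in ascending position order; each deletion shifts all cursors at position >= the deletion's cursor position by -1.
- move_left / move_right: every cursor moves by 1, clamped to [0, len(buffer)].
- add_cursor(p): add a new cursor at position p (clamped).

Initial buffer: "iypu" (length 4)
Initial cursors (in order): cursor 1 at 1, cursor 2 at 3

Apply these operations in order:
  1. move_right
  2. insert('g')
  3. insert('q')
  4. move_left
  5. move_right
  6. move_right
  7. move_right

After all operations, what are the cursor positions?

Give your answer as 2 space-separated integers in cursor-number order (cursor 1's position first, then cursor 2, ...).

Answer: 6 8

Derivation:
After op 1 (move_right): buffer="iypu" (len 4), cursors c1@2 c2@4, authorship ....
After op 2 (insert('g')): buffer="iygpug" (len 6), cursors c1@3 c2@6, authorship ..1..2
After op 3 (insert('q')): buffer="iygqpugq" (len 8), cursors c1@4 c2@8, authorship ..11..22
After op 4 (move_left): buffer="iygqpugq" (len 8), cursors c1@3 c2@7, authorship ..11..22
After op 5 (move_right): buffer="iygqpugq" (len 8), cursors c1@4 c2@8, authorship ..11..22
After op 6 (move_right): buffer="iygqpugq" (len 8), cursors c1@5 c2@8, authorship ..11..22
After op 7 (move_right): buffer="iygqpugq" (len 8), cursors c1@6 c2@8, authorship ..11..22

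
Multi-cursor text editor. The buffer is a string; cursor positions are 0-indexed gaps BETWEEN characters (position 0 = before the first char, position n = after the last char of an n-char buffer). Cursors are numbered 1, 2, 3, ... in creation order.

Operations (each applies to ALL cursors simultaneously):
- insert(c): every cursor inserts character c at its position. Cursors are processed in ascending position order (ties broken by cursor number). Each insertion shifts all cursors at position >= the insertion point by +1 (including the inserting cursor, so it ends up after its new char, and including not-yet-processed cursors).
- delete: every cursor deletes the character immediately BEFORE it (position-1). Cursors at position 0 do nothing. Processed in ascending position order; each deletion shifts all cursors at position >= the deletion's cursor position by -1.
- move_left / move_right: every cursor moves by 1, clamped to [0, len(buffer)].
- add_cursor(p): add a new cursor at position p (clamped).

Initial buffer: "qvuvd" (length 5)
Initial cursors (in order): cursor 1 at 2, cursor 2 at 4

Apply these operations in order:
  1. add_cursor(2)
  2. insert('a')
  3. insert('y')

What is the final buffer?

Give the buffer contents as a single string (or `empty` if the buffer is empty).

Answer: qvaayyuvayd

Derivation:
After op 1 (add_cursor(2)): buffer="qvuvd" (len 5), cursors c1@2 c3@2 c2@4, authorship .....
After op 2 (insert('a')): buffer="qvaauvad" (len 8), cursors c1@4 c3@4 c2@7, authorship ..13..2.
After op 3 (insert('y')): buffer="qvaayyuvayd" (len 11), cursors c1@6 c3@6 c2@10, authorship ..1313..22.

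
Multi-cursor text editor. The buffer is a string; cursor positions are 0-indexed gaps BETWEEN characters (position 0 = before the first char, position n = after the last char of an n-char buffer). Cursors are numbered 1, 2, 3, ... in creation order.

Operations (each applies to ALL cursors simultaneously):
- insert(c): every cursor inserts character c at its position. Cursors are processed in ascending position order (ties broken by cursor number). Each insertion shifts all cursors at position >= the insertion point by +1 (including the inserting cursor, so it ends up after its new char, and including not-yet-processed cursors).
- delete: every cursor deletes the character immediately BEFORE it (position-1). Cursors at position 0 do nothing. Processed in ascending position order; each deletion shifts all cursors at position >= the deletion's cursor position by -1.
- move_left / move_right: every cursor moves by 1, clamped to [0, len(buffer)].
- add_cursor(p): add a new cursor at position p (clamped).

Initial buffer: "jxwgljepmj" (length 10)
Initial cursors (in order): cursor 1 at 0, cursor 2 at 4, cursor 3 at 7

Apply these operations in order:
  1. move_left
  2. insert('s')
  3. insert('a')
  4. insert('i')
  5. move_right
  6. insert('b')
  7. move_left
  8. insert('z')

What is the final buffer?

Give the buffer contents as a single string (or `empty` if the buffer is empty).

Answer: saijzbxwsaigzbljsaiezbpmj

Derivation:
After op 1 (move_left): buffer="jxwgljepmj" (len 10), cursors c1@0 c2@3 c3@6, authorship ..........
After op 2 (insert('s')): buffer="sjxwsgljsepmj" (len 13), cursors c1@1 c2@5 c3@9, authorship 1...2...3....
After op 3 (insert('a')): buffer="sajxwsagljsaepmj" (len 16), cursors c1@2 c2@7 c3@12, authorship 11...22...33....
After op 4 (insert('i')): buffer="saijxwsaigljsaiepmj" (len 19), cursors c1@3 c2@9 c3@15, authorship 111...222...333....
After op 5 (move_right): buffer="saijxwsaigljsaiepmj" (len 19), cursors c1@4 c2@10 c3@16, authorship 111...222...333....
After op 6 (insert('b')): buffer="saijbxwsaigbljsaiebpmj" (len 22), cursors c1@5 c2@12 c3@19, authorship 111.1..222.2..333.3...
After op 7 (move_left): buffer="saijbxwsaigbljsaiebpmj" (len 22), cursors c1@4 c2@11 c3@18, authorship 111.1..222.2..333.3...
After op 8 (insert('z')): buffer="saijzbxwsaigzbljsaiezbpmj" (len 25), cursors c1@5 c2@13 c3@21, authorship 111.11..222.22..333.33...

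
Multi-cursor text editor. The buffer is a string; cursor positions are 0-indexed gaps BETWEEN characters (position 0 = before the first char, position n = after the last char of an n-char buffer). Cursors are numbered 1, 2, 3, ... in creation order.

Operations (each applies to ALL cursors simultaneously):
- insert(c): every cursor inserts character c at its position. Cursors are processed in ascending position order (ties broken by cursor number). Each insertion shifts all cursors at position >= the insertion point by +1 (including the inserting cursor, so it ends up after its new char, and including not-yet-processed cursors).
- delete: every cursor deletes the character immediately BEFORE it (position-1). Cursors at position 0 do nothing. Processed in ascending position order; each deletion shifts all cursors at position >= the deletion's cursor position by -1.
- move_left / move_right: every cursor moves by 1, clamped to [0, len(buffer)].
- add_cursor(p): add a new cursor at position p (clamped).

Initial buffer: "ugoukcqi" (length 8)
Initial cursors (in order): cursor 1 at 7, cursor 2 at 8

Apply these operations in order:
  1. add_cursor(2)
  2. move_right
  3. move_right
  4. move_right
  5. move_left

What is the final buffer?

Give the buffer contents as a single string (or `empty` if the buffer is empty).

After op 1 (add_cursor(2)): buffer="ugoukcqi" (len 8), cursors c3@2 c1@7 c2@8, authorship ........
After op 2 (move_right): buffer="ugoukcqi" (len 8), cursors c3@3 c1@8 c2@8, authorship ........
After op 3 (move_right): buffer="ugoukcqi" (len 8), cursors c3@4 c1@8 c2@8, authorship ........
After op 4 (move_right): buffer="ugoukcqi" (len 8), cursors c3@5 c1@8 c2@8, authorship ........
After op 5 (move_left): buffer="ugoukcqi" (len 8), cursors c3@4 c1@7 c2@7, authorship ........

Answer: ugoukcqi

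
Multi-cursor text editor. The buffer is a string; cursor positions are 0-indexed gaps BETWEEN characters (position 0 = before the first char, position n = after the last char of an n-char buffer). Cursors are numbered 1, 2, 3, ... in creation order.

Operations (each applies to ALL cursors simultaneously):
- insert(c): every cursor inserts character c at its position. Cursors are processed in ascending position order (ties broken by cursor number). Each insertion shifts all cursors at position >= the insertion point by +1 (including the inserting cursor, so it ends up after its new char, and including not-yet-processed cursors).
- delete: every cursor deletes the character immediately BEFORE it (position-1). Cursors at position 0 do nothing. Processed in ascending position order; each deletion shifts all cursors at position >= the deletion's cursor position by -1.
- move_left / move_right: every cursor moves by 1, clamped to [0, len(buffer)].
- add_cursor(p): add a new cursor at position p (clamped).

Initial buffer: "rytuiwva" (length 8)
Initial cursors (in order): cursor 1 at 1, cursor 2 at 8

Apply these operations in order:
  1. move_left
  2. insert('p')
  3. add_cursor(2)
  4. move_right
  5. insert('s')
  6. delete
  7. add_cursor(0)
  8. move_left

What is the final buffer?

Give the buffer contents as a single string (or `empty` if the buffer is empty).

After op 1 (move_left): buffer="rytuiwva" (len 8), cursors c1@0 c2@7, authorship ........
After op 2 (insert('p')): buffer="prytuiwvpa" (len 10), cursors c1@1 c2@9, authorship 1.......2.
After op 3 (add_cursor(2)): buffer="prytuiwvpa" (len 10), cursors c1@1 c3@2 c2@9, authorship 1.......2.
After op 4 (move_right): buffer="prytuiwvpa" (len 10), cursors c1@2 c3@3 c2@10, authorship 1.......2.
After op 5 (insert('s')): buffer="prsystuiwvpas" (len 13), cursors c1@3 c3@5 c2@13, authorship 1.1.3.....2.2
After op 6 (delete): buffer="prytuiwvpa" (len 10), cursors c1@2 c3@3 c2@10, authorship 1.......2.
After op 7 (add_cursor(0)): buffer="prytuiwvpa" (len 10), cursors c4@0 c1@2 c3@3 c2@10, authorship 1.......2.
After op 8 (move_left): buffer="prytuiwvpa" (len 10), cursors c4@0 c1@1 c3@2 c2@9, authorship 1.......2.

Answer: prytuiwvpa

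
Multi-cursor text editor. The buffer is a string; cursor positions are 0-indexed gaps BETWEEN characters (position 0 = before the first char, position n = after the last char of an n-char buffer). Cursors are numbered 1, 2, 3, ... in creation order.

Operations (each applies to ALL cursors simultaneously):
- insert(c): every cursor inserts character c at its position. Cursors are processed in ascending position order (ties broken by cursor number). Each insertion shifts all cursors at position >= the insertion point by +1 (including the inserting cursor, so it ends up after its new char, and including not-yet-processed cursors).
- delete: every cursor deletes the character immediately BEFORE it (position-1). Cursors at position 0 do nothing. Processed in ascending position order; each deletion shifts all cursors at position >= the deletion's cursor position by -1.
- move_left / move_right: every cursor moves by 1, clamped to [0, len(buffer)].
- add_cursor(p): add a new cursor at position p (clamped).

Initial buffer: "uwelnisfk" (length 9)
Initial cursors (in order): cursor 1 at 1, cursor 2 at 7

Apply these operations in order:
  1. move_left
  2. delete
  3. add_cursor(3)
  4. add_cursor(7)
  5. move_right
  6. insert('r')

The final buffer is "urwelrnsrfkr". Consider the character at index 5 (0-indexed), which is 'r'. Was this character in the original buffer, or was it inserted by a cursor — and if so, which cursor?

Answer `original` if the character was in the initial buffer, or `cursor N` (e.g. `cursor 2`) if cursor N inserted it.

Answer: cursor 3

Derivation:
After op 1 (move_left): buffer="uwelnisfk" (len 9), cursors c1@0 c2@6, authorship .........
After op 2 (delete): buffer="uwelnsfk" (len 8), cursors c1@0 c2@5, authorship ........
After op 3 (add_cursor(3)): buffer="uwelnsfk" (len 8), cursors c1@0 c3@3 c2@5, authorship ........
After op 4 (add_cursor(7)): buffer="uwelnsfk" (len 8), cursors c1@0 c3@3 c2@5 c4@7, authorship ........
After op 5 (move_right): buffer="uwelnsfk" (len 8), cursors c1@1 c3@4 c2@6 c4@8, authorship ........
After op 6 (insert('r')): buffer="urwelrnsrfkr" (len 12), cursors c1@2 c3@6 c2@9 c4@12, authorship .1...3..2..4
Authorship (.=original, N=cursor N): . 1 . . . 3 . . 2 . . 4
Index 5: author = 3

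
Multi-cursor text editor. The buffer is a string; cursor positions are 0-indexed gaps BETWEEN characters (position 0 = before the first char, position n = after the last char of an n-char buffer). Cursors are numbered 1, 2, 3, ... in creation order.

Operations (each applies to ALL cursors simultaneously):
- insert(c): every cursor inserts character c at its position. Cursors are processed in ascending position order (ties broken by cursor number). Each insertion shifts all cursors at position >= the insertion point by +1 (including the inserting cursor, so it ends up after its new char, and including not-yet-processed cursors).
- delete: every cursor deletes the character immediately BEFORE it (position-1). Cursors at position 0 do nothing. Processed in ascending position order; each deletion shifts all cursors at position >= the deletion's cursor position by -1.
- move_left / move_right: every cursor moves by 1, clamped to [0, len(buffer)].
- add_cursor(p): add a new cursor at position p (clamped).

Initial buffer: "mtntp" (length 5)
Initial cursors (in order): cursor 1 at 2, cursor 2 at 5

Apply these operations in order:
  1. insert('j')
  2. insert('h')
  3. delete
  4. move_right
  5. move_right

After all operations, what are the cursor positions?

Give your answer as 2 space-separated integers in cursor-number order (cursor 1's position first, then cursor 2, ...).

After op 1 (insert('j')): buffer="mtjntpj" (len 7), cursors c1@3 c2@7, authorship ..1...2
After op 2 (insert('h')): buffer="mtjhntpjh" (len 9), cursors c1@4 c2@9, authorship ..11...22
After op 3 (delete): buffer="mtjntpj" (len 7), cursors c1@3 c2@7, authorship ..1...2
After op 4 (move_right): buffer="mtjntpj" (len 7), cursors c1@4 c2@7, authorship ..1...2
After op 5 (move_right): buffer="mtjntpj" (len 7), cursors c1@5 c2@7, authorship ..1...2

Answer: 5 7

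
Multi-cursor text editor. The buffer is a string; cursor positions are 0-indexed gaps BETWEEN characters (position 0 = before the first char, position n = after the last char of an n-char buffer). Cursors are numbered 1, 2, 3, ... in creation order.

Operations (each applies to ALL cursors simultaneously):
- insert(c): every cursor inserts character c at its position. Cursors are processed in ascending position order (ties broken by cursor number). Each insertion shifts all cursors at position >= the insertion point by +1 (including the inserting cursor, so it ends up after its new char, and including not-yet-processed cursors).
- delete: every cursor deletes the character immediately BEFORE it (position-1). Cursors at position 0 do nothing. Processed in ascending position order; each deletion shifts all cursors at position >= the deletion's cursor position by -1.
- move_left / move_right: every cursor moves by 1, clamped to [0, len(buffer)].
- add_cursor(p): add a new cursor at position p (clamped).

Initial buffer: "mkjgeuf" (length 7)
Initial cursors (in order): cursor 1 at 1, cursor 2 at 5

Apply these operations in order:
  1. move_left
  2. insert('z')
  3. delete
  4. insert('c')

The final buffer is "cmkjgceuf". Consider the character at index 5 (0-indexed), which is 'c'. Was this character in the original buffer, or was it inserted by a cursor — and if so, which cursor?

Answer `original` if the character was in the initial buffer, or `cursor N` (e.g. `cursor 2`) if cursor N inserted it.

Answer: cursor 2

Derivation:
After op 1 (move_left): buffer="mkjgeuf" (len 7), cursors c1@0 c2@4, authorship .......
After op 2 (insert('z')): buffer="zmkjgzeuf" (len 9), cursors c1@1 c2@6, authorship 1....2...
After op 3 (delete): buffer="mkjgeuf" (len 7), cursors c1@0 c2@4, authorship .......
After op 4 (insert('c')): buffer="cmkjgceuf" (len 9), cursors c1@1 c2@6, authorship 1....2...
Authorship (.=original, N=cursor N): 1 . . . . 2 . . .
Index 5: author = 2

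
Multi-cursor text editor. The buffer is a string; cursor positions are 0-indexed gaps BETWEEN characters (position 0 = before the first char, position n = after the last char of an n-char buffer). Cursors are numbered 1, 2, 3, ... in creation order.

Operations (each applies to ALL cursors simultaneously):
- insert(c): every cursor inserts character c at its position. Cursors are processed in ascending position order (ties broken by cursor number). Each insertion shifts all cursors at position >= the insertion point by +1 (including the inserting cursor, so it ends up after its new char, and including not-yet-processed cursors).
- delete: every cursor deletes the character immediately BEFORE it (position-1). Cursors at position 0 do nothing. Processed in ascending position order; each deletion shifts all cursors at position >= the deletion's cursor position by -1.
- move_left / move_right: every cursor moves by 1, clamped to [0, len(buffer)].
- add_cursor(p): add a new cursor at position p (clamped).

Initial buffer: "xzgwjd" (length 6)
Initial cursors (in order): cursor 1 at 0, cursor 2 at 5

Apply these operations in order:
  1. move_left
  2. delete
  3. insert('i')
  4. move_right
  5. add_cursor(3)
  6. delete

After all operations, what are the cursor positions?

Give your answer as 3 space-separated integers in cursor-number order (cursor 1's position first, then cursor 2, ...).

After op 1 (move_left): buffer="xzgwjd" (len 6), cursors c1@0 c2@4, authorship ......
After op 2 (delete): buffer="xzgjd" (len 5), cursors c1@0 c2@3, authorship .....
After op 3 (insert('i')): buffer="ixzgijd" (len 7), cursors c1@1 c2@5, authorship 1...2..
After op 4 (move_right): buffer="ixzgijd" (len 7), cursors c1@2 c2@6, authorship 1...2..
After op 5 (add_cursor(3)): buffer="ixzgijd" (len 7), cursors c1@2 c3@3 c2@6, authorship 1...2..
After op 6 (delete): buffer="igid" (len 4), cursors c1@1 c3@1 c2@3, authorship 1.2.

Answer: 1 3 1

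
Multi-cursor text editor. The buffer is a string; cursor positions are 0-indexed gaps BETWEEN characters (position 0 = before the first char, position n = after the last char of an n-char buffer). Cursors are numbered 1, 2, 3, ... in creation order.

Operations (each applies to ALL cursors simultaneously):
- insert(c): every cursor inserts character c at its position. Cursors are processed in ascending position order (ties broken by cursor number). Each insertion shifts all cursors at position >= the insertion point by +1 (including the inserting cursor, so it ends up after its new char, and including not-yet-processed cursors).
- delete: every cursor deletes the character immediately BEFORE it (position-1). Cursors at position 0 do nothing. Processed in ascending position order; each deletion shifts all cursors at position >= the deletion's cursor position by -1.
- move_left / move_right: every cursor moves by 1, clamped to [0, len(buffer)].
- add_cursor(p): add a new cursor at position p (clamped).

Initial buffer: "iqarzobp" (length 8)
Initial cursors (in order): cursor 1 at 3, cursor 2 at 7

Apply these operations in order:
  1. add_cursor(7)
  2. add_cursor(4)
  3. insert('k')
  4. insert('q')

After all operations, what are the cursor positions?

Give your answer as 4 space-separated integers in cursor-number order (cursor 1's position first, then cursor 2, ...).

Answer: 5 15 15 8

Derivation:
After op 1 (add_cursor(7)): buffer="iqarzobp" (len 8), cursors c1@3 c2@7 c3@7, authorship ........
After op 2 (add_cursor(4)): buffer="iqarzobp" (len 8), cursors c1@3 c4@4 c2@7 c3@7, authorship ........
After op 3 (insert('k')): buffer="iqakrkzobkkp" (len 12), cursors c1@4 c4@6 c2@11 c3@11, authorship ...1.4...23.
After op 4 (insert('q')): buffer="iqakqrkqzobkkqqp" (len 16), cursors c1@5 c4@8 c2@15 c3@15, authorship ...11.44...2323.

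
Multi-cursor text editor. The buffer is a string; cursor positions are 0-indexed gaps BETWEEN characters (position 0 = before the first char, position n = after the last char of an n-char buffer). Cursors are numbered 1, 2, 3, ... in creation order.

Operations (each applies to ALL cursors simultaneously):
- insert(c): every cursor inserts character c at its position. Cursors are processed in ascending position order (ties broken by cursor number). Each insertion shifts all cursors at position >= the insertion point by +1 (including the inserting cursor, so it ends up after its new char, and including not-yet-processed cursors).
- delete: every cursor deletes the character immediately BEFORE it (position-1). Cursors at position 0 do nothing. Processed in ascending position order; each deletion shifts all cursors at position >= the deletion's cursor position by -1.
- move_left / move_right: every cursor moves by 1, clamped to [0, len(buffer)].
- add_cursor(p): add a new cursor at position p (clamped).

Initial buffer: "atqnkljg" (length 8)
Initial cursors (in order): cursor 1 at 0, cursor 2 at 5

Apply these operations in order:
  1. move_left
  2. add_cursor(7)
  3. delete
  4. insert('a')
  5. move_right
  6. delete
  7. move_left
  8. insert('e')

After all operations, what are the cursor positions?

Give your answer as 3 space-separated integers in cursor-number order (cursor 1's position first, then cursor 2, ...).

After op 1 (move_left): buffer="atqnkljg" (len 8), cursors c1@0 c2@4, authorship ........
After op 2 (add_cursor(7)): buffer="atqnkljg" (len 8), cursors c1@0 c2@4 c3@7, authorship ........
After op 3 (delete): buffer="atqklg" (len 6), cursors c1@0 c2@3 c3@5, authorship ......
After op 4 (insert('a')): buffer="aatqaklag" (len 9), cursors c1@1 c2@5 c3@8, authorship 1...2..3.
After op 5 (move_right): buffer="aatqaklag" (len 9), cursors c1@2 c2@6 c3@9, authorship 1...2..3.
After op 6 (delete): buffer="atqala" (len 6), cursors c1@1 c2@4 c3@6, authorship 1..2.3
After op 7 (move_left): buffer="atqala" (len 6), cursors c1@0 c2@3 c3@5, authorship 1..2.3
After op 8 (insert('e')): buffer="eatqealea" (len 9), cursors c1@1 c2@5 c3@8, authorship 11..22.33

Answer: 1 5 8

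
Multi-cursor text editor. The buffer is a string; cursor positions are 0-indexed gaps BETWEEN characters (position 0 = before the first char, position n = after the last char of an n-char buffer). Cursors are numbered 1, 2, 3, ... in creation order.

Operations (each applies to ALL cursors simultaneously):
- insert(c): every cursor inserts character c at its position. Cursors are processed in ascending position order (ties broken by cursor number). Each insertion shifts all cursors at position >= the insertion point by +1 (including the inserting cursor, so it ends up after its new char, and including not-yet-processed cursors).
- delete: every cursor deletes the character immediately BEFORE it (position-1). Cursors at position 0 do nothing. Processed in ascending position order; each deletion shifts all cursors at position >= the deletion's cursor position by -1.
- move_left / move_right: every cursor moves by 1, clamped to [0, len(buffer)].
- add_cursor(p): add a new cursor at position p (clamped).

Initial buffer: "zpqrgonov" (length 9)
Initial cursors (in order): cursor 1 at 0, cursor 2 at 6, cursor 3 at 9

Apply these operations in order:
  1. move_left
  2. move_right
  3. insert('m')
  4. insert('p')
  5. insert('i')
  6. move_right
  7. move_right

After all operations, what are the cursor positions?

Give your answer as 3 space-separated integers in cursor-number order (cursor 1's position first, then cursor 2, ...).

Answer: 6 14 18

Derivation:
After op 1 (move_left): buffer="zpqrgonov" (len 9), cursors c1@0 c2@5 c3@8, authorship .........
After op 2 (move_right): buffer="zpqrgonov" (len 9), cursors c1@1 c2@6 c3@9, authorship .........
After op 3 (insert('m')): buffer="zmpqrgomnovm" (len 12), cursors c1@2 c2@8 c3@12, authorship .1.....2...3
After op 4 (insert('p')): buffer="zmppqrgompnovmp" (len 15), cursors c1@3 c2@10 c3@15, authorship .11.....22...33
After op 5 (insert('i')): buffer="zmpipqrgompinovmpi" (len 18), cursors c1@4 c2@12 c3@18, authorship .111.....222...333
After op 6 (move_right): buffer="zmpipqrgompinovmpi" (len 18), cursors c1@5 c2@13 c3@18, authorship .111.....222...333
After op 7 (move_right): buffer="zmpipqrgompinovmpi" (len 18), cursors c1@6 c2@14 c3@18, authorship .111.....222...333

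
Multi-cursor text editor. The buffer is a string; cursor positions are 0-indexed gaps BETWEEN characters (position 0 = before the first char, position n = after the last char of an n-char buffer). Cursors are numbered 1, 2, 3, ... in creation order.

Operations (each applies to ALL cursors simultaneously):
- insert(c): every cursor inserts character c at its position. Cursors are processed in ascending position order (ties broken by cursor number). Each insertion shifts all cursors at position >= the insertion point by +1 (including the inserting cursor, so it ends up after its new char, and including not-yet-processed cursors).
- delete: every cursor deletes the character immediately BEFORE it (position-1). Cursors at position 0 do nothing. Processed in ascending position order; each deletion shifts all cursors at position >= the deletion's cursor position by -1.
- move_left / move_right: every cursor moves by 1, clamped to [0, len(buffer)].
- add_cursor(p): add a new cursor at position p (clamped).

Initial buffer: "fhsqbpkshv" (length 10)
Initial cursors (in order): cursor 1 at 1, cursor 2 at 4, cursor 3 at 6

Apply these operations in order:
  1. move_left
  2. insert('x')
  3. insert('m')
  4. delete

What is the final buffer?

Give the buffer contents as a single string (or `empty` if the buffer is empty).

Answer: xfhsxqbxpkshv

Derivation:
After op 1 (move_left): buffer="fhsqbpkshv" (len 10), cursors c1@0 c2@3 c3@5, authorship ..........
After op 2 (insert('x')): buffer="xfhsxqbxpkshv" (len 13), cursors c1@1 c2@5 c3@8, authorship 1...2..3.....
After op 3 (insert('m')): buffer="xmfhsxmqbxmpkshv" (len 16), cursors c1@2 c2@7 c3@11, authorship 11...22..33.....
After op 4 (delete): buffer="xfhsxqbxpkshv" (len 13), cursors c1@1 c2@5 c3@8, authorship 1...2..3.....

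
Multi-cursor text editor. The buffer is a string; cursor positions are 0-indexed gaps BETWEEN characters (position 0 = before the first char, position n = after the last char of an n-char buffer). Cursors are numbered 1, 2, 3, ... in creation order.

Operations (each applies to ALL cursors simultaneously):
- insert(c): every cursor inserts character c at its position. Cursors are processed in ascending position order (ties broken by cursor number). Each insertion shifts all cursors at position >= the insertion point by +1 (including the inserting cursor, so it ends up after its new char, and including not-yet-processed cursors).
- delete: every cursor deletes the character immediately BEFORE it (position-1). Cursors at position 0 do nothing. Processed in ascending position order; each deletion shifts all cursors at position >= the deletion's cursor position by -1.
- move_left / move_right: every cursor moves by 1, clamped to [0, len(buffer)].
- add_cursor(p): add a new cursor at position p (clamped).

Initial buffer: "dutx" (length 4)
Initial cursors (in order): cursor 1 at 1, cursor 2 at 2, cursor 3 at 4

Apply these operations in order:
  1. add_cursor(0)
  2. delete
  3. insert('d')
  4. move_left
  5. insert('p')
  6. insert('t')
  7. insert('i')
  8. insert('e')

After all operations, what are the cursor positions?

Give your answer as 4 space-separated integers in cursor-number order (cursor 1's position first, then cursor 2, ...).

Answer: 14 14 20 14

Derivation:
After op 1 (add_cursor(0)): buffer="dutx" (len 4), cursors c4@0 c1@1 c2@2 c3@4, authorship ....
After op 2 (delete): buffer="t" (len 1), cursors c1@0 c2@0 c4@0 c3@1, authorship .
After op 3 (insert('d')): buffer="dddtd" (len 5), cursors c1@3 c2@3 c4@3 c3@5, authorship 124.3
After op 4 (move_left): buffer="dddtd" (len 5), cursors c1@2 c2@2 c4@2 c3@4, authorship 124.3
After op 5 (insert('p')): buffer="ddpppdtpd" (len 9), cursors c1@5 c2@5 c4@5 c3@8, authorship 121244.33
After op 6 (insert('t')): buffer="ddppptttdtptd" (len 13), cursors c1@8 c2@8 c4@8 c3@12, authorship 121241244.333
After op 7 (insert('i')): buffer="ddppptttiiidtptid" (len 17), cursors c1@11 c2@11 c4@11 c3@16, authorship 121241241244.3333
After op 8 (insert('e')): buffer="ddppptttiiieeedtptied" (len 21), cursors c1@14 c2@14 c4@14 c3@20, authorship 121241241241244.33333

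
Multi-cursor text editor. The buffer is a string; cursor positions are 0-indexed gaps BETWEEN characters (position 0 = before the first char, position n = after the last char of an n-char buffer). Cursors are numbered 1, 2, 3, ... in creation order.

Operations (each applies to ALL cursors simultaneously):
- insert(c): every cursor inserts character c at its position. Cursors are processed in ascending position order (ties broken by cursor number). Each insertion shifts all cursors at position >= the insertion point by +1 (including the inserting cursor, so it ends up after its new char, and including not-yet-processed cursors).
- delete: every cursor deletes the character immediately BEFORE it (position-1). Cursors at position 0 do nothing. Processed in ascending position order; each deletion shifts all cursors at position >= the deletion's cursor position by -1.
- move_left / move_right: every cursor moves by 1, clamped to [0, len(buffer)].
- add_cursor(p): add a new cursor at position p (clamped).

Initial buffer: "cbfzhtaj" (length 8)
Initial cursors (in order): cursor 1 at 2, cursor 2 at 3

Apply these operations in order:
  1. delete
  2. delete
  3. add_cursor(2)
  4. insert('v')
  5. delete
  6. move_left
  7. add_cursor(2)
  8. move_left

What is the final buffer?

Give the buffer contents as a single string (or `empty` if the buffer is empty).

After op 1 (delete): buffer="czhtaj" (len 6), cursors c1@1 c2@1, authorship ......
After op 2 (delete): buffer="zhtaj" (len 5), cursors c1@0 c2@0, authorship .....
After op 3 (add_cursor(2)): buffer="zhtaj" (len 5), cursors c1@0 c2@0 c3@2, authorship .....
After op 4 (insert('v')): buffer="vvzhvtaj" (len 8), cursors c1@2 c2@2 c3@5, authorship 12..3...
After op 5 (delete): buffer="zhtaj" (len 5), cursors c1@0 c2@0 c3@2, authorship .....
After op 6 (move_left): buffer="zhtaj" (len 5), cursors c1@0 c2@0 c3@1, authorship .....
After op 7 (add_cursor(2)): buffer="zhtaj" (len 5), cursors c1@0 c2@0 c3@1 c4@2, authorship .....
After op 8 (move_left): buffer="zhtaj" (len 5), cursors c1@0 c2@0 c3@0 c4@1, authorship .....

Answer: zhtaj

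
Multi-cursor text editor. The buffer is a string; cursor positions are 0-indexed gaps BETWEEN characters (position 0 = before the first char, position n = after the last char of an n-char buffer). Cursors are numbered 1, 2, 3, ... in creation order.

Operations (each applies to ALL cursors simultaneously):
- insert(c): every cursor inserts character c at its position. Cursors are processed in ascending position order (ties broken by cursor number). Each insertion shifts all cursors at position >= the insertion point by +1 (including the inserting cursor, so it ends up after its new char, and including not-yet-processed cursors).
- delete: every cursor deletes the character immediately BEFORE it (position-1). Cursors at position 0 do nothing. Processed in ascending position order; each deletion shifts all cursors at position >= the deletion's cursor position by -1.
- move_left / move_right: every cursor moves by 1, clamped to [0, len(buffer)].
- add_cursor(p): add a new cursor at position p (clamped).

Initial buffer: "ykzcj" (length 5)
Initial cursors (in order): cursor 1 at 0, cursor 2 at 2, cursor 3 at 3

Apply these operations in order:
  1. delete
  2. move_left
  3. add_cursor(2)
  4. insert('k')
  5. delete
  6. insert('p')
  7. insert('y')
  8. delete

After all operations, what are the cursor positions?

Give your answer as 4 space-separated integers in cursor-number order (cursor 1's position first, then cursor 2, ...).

After op 1 (delete): buffer="ycj" (len 3), cursors c1@0 c2@1 c3@1, authorship ...
After op 2 (move_left): buffer="ycj" (len 3), cursors c1@0 c2@0 c3@0, authorship ...
After op 3 (add_cursor(2)): buffer="ycj" (len 3), cursors c1@0 c2@0 c3@0 c4@2, authorship ...
After op 4 (insert('k')): buffer="kkkyckj" (len 7), cursors c1@3 c2@3 c3@3 c4@6, authorship 123..4.
After op 5 (delete): buffer="ycj" (len 3), cursors c1@0 c2@0 c3@0 c4@2, authorship ...
After op 6 (insert('p')): buffer="pppycpj" (len 7), cursors c1@3 c2@3 c3@3 c4@6, authorship 123..4.
After op 7 (insert('y')): buffer="pppyyyycpyj" (len 11), cursors c1@6 c2@6 c3@6 c4@10, authorship 123123..44.
After op 8 (delete): buffer="pppycpj" (len 7), cursors c1@3 c2@3 c3@3 c4@6, authorship 123..4.

Answer: 3 3 3 6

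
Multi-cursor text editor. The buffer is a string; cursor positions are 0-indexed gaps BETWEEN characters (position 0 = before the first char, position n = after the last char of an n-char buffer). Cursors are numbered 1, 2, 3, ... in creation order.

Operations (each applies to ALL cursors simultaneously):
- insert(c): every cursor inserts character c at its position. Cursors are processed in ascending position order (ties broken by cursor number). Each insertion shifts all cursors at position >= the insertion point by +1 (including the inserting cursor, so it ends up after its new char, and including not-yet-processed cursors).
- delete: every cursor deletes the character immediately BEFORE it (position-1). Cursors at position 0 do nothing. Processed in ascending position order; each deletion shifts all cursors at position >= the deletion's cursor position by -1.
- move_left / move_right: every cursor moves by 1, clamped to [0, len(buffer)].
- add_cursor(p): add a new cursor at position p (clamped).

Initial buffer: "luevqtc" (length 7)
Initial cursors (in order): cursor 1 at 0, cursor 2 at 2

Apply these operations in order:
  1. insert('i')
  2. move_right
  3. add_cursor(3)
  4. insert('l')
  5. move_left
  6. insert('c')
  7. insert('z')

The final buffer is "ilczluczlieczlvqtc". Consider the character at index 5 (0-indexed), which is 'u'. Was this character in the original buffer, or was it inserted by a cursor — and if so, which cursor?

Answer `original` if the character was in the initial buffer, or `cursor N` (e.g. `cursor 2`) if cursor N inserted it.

Answer: original

Derivation:
After op 1 (insert('i')): buffer="iluievqtc" (len 9), cursors c1@1 c2@4, authorship 1..2.....
After op 2 (move_right): buffer="iluievqtc" (len 9), cursors c1@2 c2@5, authorship 1..2.....
After op 3 (add_cursor(3)): buffer="iluievqtc" (len 9), cursors c1@2 c3@3 c2@5, authorship 1..2.....
After op 4 (insert('l')): buffer="illulielvqtc" (len 12), cursors c1@3 c3@5 c2@8, authorship 1.1.32.2....
After op 5 (move_left): buffer="illulielvqtc" (len 12), cursors c1@2 c3@4 c2@7, authorship 1.1.32.2....
After op 6 (insert('c')): buffer="ilcluclieclvqtc" (len 15), cursors c1@3 c3@6 c2@10, authorship 1.11.332.22....
After op 7 (insert('z')): buffer="ilczluczlieczlvqtc" (len 18), cursors c1@4 c3@8 c2@13, authorship 1.111.3332.222....
Authorship (.=original, N=cursor N): 1 . 1 1 1 . 3 3 3 2 . 2 2 2 . . . .
Index 5: author = original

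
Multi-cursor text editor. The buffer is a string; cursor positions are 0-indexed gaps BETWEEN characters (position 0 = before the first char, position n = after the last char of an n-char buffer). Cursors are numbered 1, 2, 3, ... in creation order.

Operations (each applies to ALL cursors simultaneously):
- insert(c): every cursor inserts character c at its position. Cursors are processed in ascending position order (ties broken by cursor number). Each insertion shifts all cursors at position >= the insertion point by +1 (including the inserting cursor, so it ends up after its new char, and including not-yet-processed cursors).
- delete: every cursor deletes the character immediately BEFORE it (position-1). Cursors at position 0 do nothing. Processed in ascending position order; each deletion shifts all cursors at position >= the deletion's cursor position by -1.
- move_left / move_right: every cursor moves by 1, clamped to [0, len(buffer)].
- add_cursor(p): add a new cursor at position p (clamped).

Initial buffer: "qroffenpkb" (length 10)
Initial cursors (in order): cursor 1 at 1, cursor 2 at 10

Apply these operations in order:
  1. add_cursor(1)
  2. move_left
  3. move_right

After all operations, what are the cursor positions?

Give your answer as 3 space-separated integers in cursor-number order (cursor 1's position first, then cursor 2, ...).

Answer: 1 10 1

Derivation:
After op 1 (add_cursor(1)): buffer="qroffenpkb" (len 10), cursors c1@1 c3@1 c2@10, authorship ..........
After op 2 (move_left): buffer="qroffenpkb" (len 10), cursors c1@0 c3@0 c2@9, authorship ..........
After op 3 (move_right): buffer="qroffenpkb" (len 10), cursors c1@1 c3@1 c2@10, authorship ..........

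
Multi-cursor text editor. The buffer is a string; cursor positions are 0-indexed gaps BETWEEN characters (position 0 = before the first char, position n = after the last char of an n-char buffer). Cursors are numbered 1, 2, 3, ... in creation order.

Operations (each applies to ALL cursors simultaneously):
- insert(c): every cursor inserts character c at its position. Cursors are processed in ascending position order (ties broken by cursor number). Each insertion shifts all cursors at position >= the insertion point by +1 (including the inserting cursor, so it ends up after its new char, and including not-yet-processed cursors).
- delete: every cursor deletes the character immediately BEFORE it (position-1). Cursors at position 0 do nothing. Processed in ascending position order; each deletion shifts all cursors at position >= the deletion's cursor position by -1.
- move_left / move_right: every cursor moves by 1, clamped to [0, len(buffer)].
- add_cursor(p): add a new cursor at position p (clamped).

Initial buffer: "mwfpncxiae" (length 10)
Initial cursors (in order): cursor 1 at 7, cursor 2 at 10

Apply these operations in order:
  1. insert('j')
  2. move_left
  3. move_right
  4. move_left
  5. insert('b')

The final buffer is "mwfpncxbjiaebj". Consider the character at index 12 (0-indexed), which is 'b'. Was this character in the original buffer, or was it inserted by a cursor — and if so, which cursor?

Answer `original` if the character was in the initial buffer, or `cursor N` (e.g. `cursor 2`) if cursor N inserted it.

After op 1 (insert('j')): buffer="mwfpncxjiaej" (len 12), cursors c1@8 c2@12, authorship .......1...2
After op 2 (move_left): buffer="mwfpncxjiaej" (len 12), cursors c1@7 c2@11, authorship .......1...2
After op 3 (move_right): buffer="mwfpncxjiaej" (len 12), cursors c1@8 c2@12, authorship .......1...2
After op 4 (move_left): buffer="mwfpncxjiaej" (len 12), cursors c1@7 c2@11, authorship .......1...2
After op 5 (insert('b')): buffer="mwfpncxbjiaebj" (len 14), cursors c1@8 c2@13, authorship .......11...22
Authorship (.=original, N=cursor N): . . . . . . . 1 1 . . . 2 2
Index 12: author = 2

Answer: cursor 2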